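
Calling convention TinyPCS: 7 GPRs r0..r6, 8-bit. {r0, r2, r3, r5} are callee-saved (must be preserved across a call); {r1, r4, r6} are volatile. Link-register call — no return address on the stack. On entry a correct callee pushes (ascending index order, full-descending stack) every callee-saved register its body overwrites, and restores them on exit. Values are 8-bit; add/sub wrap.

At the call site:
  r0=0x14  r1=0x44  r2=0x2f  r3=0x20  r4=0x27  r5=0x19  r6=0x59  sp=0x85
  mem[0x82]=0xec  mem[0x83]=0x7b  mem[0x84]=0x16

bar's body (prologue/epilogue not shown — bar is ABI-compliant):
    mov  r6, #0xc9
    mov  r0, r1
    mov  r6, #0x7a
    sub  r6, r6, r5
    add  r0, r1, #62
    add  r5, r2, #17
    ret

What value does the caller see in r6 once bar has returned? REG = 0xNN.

REG = 0x61

prologue: push r0 -> mem[0x84]=0x14, sp=0x84
prologue: push r5 -> mem[0x83]=0x19, sp=0x83
body[0] mov  r6, #0xc9 -> r6=0xc9
body[1] mov  r0, r1 -> r0=0x44
body[2] mov  r6, #0x7a -> r6=0x7a
body[3] sub  r6, r6, r5 -> r6=0x61
body[4] add  r0, r1, #62 -> r0=0x82
body[5] add  r5, r2, #17 -> r5=0x40
epilogue: pop r5=0x19, sp=0x84
epilogue: pop r0=0x14, sp=0x85
r6 is caller-saved -> body value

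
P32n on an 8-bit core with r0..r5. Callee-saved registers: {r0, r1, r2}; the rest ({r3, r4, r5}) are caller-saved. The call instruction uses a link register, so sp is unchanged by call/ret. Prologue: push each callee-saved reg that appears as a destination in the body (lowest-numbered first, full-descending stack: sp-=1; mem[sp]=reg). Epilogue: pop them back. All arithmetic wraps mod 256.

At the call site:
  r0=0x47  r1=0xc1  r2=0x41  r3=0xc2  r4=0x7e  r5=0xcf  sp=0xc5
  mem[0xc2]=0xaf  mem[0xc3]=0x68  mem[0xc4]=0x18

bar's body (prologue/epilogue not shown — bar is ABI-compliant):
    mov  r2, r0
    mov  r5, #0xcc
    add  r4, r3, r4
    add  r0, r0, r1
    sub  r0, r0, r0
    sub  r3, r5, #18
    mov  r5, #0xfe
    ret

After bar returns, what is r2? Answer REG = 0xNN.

prologue: push r0 -> mem[0xc4]=0x47, sp=0xc4
prologue: push r2 -> mem[0xc3]=0x41, sp=0xc3
body[0] mov  r2, r0 -> r2=0x47
body[1] mov  r5, #0xcc -> r5=0xcc
body[2] add  r4, r3, r4 -> r4=0x40
body[3] add  r0, r0, r1 -> r0=0x08
body[4] sub  r0, r0, r0 -> r0=0x00
body[5] sub  r3, r5, #18 -> r3=0xba
body[6] mov  r5, #0xfe -> r5=0xfe
epilogue: pop r2=0x41, sp=0xc4
epilogue: pop r0=0x47, sp=0xc5
r2 is callee-saved -> restored

REG = 0x41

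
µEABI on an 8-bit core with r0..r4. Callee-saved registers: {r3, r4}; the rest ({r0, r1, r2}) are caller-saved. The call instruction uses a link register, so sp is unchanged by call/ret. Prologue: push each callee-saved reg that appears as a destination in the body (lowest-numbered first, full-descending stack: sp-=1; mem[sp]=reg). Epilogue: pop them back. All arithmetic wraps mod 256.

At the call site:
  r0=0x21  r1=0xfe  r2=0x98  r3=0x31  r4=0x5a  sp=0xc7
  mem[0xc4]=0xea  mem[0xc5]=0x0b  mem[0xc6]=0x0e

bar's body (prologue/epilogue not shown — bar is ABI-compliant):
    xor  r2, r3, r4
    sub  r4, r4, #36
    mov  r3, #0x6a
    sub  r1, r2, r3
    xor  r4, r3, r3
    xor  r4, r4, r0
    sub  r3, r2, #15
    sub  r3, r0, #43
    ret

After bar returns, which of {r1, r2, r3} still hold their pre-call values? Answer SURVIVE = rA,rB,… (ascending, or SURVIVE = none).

SURVIVE = r3

prologue: push r3 → mem[0xc6]=0x31, sp=0xc6
prologue: push r4 → mem[0xc5]=0x5a, sp=0xc5
body[0] xor  r2, r3, r4 → r2=0x6b
body[1] sub  r4, r4, #36 → r4=0x36
body[2] mov  r3, #0x6a → r3=0x6a
body[3] sub  r1, r2, r3 → r1=0x01
body[4] xor  r4, r3, r3 → r4=0x00
body[5] xor  r4, r4, r0 → r4=0x21
body[6] sub  r3, r2, #15 → r3=0x5c
body[7] sub  r3, r0, #43 → r3=0xf6
epilogue: pop r4=0x5a, sp=0xc6
epilogue: pop r3=0x31, sp=0xc7
r1: caller-saved, written=True
r2: caller-saved, written=True
r3: callee-saved, written=True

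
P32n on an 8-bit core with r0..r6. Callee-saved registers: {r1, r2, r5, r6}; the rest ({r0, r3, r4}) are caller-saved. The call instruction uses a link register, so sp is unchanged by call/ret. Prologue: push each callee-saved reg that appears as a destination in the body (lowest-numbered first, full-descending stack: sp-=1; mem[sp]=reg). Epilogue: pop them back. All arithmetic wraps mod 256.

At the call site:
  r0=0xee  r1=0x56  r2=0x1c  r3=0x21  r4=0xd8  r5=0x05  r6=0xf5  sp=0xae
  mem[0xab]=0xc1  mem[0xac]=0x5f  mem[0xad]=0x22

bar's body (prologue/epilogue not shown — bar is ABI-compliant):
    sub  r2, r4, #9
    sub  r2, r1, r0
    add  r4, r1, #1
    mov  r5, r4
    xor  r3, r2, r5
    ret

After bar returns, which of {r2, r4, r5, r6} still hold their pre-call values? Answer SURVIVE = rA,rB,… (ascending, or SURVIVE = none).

SURVIVE = r2,r5,r6

prologue: push r2 -> mem[0xad]=0x1c, sp=0xad
prologue: push r5 -> mem[0xac]=0x05, sp=0xac
body[0] sub  r2, r4, #9 -> r2=0xcf
body[1] sub  r2, r1, r0 -> r2=0x68
body[2] add  r4, r1, #1 -> r4=0x57
body[3] mov  r5, r4 -> r5=0x57
body[4] xor  r3, r2, r5 -> r3=0x3f
epilogue: pop r5=0x05, sp=0xad
epilogue: pop r2=0x1c, sp=0xae
r2: callee-saved, written=True
r4: caller-saved, written=True
r5: callee-saved, written=True
r6: callee-saved, written=False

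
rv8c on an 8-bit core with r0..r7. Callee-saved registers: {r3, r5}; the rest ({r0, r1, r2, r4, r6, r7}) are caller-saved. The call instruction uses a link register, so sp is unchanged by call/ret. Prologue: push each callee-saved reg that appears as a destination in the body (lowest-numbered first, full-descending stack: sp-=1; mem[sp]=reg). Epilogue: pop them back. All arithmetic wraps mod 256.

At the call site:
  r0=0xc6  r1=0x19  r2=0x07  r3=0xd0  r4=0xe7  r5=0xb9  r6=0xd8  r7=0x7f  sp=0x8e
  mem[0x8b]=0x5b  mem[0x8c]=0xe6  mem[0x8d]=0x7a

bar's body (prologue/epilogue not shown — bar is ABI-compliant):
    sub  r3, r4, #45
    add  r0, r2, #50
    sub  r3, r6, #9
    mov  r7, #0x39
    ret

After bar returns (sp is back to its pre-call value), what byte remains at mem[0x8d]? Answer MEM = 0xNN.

prologue: push r3 → mem[0x8d]=0xd0, sp=0x8d
body[0] sub  r3, r4, #45 → r3=0xba
body[1] add  r0, r2, #50 → r0=0x39
body[2] sub  r3, r6, #9 → r3=0xcf
body[3] mov  r7, #0x39 → r7=0x39
epilogue: pop r3=0xd0, sp=0x8e
prologue pushed ['r3'] at ['0x8d']

MEM = 0xd0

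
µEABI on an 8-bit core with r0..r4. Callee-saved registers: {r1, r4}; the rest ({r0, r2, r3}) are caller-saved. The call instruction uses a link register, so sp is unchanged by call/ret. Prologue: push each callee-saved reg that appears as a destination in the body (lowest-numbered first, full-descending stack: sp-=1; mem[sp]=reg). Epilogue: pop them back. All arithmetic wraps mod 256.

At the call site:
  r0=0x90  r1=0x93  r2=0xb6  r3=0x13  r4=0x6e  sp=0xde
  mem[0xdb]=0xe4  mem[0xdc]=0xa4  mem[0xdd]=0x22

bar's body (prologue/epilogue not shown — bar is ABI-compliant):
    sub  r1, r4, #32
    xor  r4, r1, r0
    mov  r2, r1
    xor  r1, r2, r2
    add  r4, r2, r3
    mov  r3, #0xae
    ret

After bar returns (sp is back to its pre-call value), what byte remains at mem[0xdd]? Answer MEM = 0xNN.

prologue: push r1 → mem[0xdd]=0x93, sp=0xdd
prologue: push r4 → mem[0xdc]=0x6e, sp=0xdc
body[0] sub  r1, r4, #32 → r1=0x4e
body[1] xor  r4, r1, r0 → r4=0xde
body[2] mov  r2, r1 → r2=0x4e
body[3] xor  r1, r2, r2 → r1=0x00
body[4] add  r4, r2, r3 → r4=0x61
body[5] mov  r3, #0xae → r3=0xae
epilogue: pop r4=0x6e, sp=0xdd
epilogue: pop r1=0x93, sp=0xde
prologue pushed ['r1', 'r4'] at ['0xdd', '0xdc']

MEM = 0x93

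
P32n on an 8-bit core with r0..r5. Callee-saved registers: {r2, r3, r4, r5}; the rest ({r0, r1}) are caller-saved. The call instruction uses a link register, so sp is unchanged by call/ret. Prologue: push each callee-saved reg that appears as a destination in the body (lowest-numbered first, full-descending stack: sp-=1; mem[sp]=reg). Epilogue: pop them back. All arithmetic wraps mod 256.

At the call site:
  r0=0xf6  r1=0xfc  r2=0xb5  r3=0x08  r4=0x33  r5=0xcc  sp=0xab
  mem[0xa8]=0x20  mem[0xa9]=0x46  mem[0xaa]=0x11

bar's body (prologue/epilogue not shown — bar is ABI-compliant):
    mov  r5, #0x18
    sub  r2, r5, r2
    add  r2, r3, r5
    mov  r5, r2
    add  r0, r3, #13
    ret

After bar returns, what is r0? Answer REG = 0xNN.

prologue: push r2 → mem[0xaa]=0xb5, sp=0xaa
prologue: push r5 → mem[0xa9]=0xcc, sp=0xa9
body[0] mov  r5, #0x18 → r5=0x18
body[1] sub  r2, r5, r2 → r2=0x63
body[2] add  r2, r3, r5 → r2=0x20
body[3] mov  r5, r2 → r5=0x20
body[4] add  r0, r3, #13 → r0=0x15
epilogue: pop r5=0xcc, sp=0xaa
epilogue: pop r2=0xb5, sp=0xab
r0 is caller-saved → body value

REG = 0x15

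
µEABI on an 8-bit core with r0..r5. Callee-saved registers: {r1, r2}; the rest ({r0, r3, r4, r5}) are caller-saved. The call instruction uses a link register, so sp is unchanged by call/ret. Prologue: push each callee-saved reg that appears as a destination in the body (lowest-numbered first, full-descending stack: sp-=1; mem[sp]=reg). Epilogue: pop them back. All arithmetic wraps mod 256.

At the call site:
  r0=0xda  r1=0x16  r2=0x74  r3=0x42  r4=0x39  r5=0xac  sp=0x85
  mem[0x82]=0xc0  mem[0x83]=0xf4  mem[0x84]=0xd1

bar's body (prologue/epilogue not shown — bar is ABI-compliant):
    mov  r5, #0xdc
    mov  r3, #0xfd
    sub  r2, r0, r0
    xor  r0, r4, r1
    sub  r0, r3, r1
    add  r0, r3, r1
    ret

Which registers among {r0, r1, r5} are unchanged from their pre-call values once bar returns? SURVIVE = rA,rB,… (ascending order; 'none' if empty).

SURVIVE = r1

prologue: push r2 -> mem[0x84]=0x74, sp=0x84
body[0] mov  r5, #0xdc -> r5=0xdc
body[1] mov  r3, #0xfd -> r3=0xfd
body[2] sub  r2, r0, r0 -> r2=0x00
body[3] xor  r0, r4, r1 -> r0=0x2f
body[4] sub  r0, r3, r1 -> r0=0xe7
body[5] add  r0, r3, r1 -> r0=0x13
epilogue: pop r2=0x74, sp=0x85
r0: caller-saved, written=True
r1: callee-saved, written=False
r5: caller-saved, written=True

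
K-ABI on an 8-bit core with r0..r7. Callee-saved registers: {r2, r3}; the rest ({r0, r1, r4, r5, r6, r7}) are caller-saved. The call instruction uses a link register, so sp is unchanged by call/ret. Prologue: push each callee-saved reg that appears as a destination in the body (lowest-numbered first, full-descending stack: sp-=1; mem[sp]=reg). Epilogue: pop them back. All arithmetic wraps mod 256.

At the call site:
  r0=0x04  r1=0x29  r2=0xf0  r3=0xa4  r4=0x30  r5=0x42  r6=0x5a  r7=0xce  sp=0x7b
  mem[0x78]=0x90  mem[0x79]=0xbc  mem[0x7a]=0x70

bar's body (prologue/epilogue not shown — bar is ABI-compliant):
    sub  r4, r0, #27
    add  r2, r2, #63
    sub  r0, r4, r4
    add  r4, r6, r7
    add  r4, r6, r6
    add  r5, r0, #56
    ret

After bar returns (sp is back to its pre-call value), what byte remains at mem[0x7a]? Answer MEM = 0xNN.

prologue: push r2 -> mem[0x7a]=0xf0, sp=0x7a
body[0] sub  r4, r0, #27 -> r4=0xe9
body[1] add  r2, r2, #63 -> r2=0x2f
body[2] sub  r0, r4, r4 -> r0=0x00
body[3] add  r4, r6, r7 -> r4=0x28
body[4] add  r4, r6, r6 -> r4=0xb4
body[5] add  r5, r0, #56 -> r5=0x38
epilogue: pop r2=0xf0, sp=0x7b
prologue pushed ['r2'] at ['0x7a']

MEM = 0xf0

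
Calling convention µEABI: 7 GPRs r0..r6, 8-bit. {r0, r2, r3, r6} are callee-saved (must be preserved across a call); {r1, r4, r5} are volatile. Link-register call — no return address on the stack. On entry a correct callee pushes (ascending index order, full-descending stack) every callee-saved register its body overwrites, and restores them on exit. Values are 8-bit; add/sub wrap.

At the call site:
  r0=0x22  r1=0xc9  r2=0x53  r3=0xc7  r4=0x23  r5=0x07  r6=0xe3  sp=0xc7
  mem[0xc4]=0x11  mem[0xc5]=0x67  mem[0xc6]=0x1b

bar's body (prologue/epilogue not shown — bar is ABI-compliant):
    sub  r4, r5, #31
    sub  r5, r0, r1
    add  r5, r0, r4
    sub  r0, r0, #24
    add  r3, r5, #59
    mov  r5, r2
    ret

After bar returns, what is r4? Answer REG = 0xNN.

REG = 0xe8

prologue: push r0 -> mem[0xc6]=0x22, sp=0xc6
prologue: push r3 -> mem[0xc5]=0xc7, sp=0xc5
body[0] sub  r4, r5, #31 -> r4=0xe8
body[1] sub  r5, r0, r1 -> r5=0x59
body[2] add  r5, r0, r4 -> r5=0x0a
body[3] sub  r0, r0, #24 -> r0=0x0a
body[4] add  r3, r5, #59 -> r3=0x45
body[5] mov  r5, r2 -> r5=0x53
epilogue: pop r3=0xc7, sp=0xc6
epilogue: pop r0=0x22, sp=0xc7
r4 is caller-saved -> body value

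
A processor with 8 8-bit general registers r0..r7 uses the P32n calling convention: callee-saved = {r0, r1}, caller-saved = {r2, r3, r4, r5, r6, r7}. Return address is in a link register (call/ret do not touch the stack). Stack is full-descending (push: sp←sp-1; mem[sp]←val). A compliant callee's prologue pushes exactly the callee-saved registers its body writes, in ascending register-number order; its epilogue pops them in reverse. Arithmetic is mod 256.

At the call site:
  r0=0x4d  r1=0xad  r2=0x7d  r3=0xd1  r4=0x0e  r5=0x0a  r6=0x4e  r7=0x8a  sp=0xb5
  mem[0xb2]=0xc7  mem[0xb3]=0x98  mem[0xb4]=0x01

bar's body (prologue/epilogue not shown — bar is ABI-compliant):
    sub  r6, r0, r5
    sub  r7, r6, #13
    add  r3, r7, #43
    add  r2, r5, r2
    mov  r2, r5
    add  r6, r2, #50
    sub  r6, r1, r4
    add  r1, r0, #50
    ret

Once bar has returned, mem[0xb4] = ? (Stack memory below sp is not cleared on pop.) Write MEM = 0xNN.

prologue: push r1 -> mem[0xb4]=0xad, sp=0xb4
body[0] sub  r6, r0, r5 -> r6=0x43
body[1] sub  r7, r6, #13 -> r7=0x36
body[2] add  r3, r7, #43 -> r3=0x61
body[3] add  r2, r5, r2 -> r2=0x87
body[4] mov  r2, r5 -> r2=0x0a
body[5] add  r6, r2, #50 -> r6=0x3c
body[6] sub  r6, r1, r4 -> r6=0x9f
body[7] add  r1, r0, #50 -> r1=0x7f
epilogue: pop r1=0xad, sp=0xb5
prologue pushed ['r1'] at ['0xb4']

MEM = 0xad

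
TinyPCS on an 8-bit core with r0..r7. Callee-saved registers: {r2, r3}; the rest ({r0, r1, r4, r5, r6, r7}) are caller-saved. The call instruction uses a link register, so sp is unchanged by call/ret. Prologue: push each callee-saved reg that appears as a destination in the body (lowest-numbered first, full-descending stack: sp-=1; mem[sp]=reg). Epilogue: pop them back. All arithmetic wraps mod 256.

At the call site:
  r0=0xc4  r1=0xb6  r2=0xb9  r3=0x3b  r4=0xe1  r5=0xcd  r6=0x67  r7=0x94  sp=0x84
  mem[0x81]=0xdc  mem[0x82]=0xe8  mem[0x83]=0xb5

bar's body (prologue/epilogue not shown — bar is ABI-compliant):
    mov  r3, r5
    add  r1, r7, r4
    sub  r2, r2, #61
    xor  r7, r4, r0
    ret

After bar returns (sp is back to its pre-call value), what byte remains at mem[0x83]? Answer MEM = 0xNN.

prologue: push r2 -> mem[0x83]=0xb9, sp=0x83
prologue: push r3 -> mem[0x82]=0x3b, sp=0x82
body[0] mov  r3, r5 -> r3=0xcd
body[1] add  r1, r7, r4 -> r1=0x75
body[2] sub  r2, r2, #61 -> r2=0x7c
body[3] xor  r7, r4, r0 -> r7=0x25
epilogue: pop r3=0x3b, sp=0x83
epilogue: pop r2=0xb9, sp=0x84
prologue pushed ['r2', 'r3'] at ['0x83', '0x82']

MEM = 0xb9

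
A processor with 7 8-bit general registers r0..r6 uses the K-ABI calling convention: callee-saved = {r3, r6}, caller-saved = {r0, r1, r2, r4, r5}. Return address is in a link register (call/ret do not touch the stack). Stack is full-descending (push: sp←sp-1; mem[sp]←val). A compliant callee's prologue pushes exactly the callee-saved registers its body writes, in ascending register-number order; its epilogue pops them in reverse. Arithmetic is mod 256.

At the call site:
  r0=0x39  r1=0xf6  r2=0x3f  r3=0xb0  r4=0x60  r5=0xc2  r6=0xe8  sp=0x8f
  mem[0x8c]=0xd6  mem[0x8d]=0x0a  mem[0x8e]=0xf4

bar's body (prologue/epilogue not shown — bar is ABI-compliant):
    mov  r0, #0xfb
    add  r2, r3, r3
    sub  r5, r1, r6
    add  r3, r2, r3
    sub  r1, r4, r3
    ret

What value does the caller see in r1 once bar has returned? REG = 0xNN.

prologue: push r3 → mem[0x8e]=0xb0, sp=0x8e
body[0] mov  r0, #0xfb → r0=0xfb
body[1] add  r2, r3, r3 → r2=0x60
body[2] sub  r5, r1, r6 → r5=0x0e
body[3] add  r3, r2, r3 → r3=0x10
body[4] sub  r1, r4, r3 → r1=0x50
epilogue: pop r3=0xb0, sp=0x8f
r1 is caller-saved → body value

REG = 0x50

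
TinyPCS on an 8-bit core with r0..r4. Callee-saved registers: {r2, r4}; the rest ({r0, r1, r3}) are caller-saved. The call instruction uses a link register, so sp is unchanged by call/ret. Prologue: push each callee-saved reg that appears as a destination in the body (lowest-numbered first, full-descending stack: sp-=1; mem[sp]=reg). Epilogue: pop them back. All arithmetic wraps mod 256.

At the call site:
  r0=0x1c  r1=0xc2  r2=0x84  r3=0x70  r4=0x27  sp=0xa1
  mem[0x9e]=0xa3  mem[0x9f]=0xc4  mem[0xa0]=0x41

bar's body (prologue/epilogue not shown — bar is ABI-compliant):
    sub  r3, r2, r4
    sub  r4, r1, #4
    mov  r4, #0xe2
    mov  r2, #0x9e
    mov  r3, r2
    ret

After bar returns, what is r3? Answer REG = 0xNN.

prologue: push r2 -> mem[0xa0]=0x84, sp=0xa0
prologue: push r4 -> mem[0x9f]=0x27, sp=0x9f
body[0] sub  r3, r2, r4 -> r3=0x5d
body[1] sub  r4, r1, #4 -> r4=0xbe
body[2] mov  r4, #0xe2 -> r4=0xe2
body[3] mov  r2, #0x9e -> r2=0x9e
body[4] mov  r3, r2 -> r3=0x9e
epilogue: pop r4=0x27, sp=0xa0
epilogue: pop r2=0x84, sp=0xa1
r3 is caller-saved -> body value

REG = 0x9e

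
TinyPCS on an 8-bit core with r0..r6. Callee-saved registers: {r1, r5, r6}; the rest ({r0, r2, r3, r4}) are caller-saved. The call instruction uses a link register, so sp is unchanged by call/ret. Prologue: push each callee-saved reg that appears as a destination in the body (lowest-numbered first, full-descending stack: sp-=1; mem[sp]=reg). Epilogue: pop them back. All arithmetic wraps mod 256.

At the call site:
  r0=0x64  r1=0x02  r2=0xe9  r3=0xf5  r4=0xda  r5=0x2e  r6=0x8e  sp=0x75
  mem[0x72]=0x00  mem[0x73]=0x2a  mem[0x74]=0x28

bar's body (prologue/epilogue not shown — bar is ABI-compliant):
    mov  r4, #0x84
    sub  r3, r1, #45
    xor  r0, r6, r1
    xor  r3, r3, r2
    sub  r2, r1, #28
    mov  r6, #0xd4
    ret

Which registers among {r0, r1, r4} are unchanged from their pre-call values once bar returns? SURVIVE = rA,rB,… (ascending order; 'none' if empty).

prologue: push r6 -> mem[0x74]=0x8e, sp=0x74
body[0] mov  r4, #0x84 -> r4=0x84
body[1] sub  r3, r1, #45 -> r3=0xd5
body[2] xor  r0, r6, r1 -> r0=0x8c
body[3] xor  r3, r3, r2 -> r3=0x3c
body[4] sub  r2, r1, #28 -> r2=0xe6
body[5] mov  r6, #0xd4 -> r6=0xd4
epilogue: pop r6=0x8e, sp=0x75
r0: caller-saved, written=True
r1: callee-saved, written=False
r4: caller-saved, written=True

SURVIVE = r1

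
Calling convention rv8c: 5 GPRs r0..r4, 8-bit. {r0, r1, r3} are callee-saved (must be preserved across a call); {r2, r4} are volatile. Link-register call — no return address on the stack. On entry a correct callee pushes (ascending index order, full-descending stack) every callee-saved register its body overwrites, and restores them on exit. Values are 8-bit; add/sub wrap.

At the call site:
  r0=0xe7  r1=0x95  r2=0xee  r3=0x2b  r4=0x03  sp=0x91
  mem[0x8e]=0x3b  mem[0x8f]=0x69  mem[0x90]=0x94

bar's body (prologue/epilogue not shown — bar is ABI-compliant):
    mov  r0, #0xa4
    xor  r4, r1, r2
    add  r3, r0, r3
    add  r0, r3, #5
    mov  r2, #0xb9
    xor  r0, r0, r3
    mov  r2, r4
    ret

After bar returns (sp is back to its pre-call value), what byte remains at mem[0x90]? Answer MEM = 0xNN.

MEM = 0xe7

prologue: push r0 → mem[0x90]=0xe7, sp=0x90
prologue: push r3 → mem[0x8f]=0x2b, sp=0x8f
body[0] mov  r0, #0xa4 → r0=0xa4
body[1] xor  r4, r1, r2 → r4=0x7b
body[2] add  r3, r0, r3 → r3=0xcf
body[3] add  r0, r3, #5 → r0=0xd4
body[4] mov  r2, #0xb9 → r2=0xb9
body[5] xor  r0, r0, r3 → r0=0x1b
body[6] mov  r2, r4 → r2=0x7b
epilogue: pop r3=0x2b, sp=0x90
epilogue: pop r0=0xe7, sp=0x91
prologue pushed ['r0', 'r3'] at ['0x90', '0x8f']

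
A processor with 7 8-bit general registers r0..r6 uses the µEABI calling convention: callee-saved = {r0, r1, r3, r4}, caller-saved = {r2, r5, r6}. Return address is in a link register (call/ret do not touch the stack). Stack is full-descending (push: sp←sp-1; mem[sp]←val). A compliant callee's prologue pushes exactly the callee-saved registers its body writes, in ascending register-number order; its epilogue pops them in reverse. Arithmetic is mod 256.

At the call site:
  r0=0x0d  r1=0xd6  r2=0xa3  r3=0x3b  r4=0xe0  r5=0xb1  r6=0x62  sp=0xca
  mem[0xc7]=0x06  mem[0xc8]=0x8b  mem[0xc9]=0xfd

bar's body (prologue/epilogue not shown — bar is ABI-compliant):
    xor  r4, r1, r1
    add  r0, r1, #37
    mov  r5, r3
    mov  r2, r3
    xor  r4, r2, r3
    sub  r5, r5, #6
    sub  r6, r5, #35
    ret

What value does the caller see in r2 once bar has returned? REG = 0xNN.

REG = 0x3b

prologue: push r0 -> mem[0xc9]=0x0d, sp=0xc9
prologue: push r4 -> mem[0xc8]=0xe0, sp=0xc8
body[0] xor  r4, r1, r1 -> r4=0x00
body[1] add  r0, r1, #37 -> r0=0xfb
body[2] mov  r5, r3 -> r5=0x3b
body[3] mov  r2, r3 -> r2=0x3b
body[4] xor  r4, r2, r3 -> r4=0x00
body[5] sub  r5, r5, #6 -> r5=0x35
body[6] sub  r6, r5, #35 -> r6=0x12
epilogue: pop r4=0xe0, sp=0xc9
epilogue: pop r0=0x0d, sp=0xca
r2 is caller-saved -> body value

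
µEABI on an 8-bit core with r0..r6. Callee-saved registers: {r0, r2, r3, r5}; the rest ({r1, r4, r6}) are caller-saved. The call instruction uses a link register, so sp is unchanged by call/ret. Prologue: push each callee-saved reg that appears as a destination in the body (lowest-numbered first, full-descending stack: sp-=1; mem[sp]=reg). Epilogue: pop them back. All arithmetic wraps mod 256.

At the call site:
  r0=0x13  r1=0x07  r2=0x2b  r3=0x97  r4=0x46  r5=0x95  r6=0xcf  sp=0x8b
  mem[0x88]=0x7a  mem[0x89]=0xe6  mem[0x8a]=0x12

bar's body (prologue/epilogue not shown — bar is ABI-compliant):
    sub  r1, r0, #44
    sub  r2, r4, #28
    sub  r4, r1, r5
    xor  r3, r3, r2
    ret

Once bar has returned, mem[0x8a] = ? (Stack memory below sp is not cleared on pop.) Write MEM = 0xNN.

MEM = 0x2b

prologue: push r2 -> mem[0x8a]=0x2b, sp=0x8a
prologue: push r3 -> mem[0x89]=0x97, sp=0x89
body[0] sub  r1, r0, #44 -> r1=0xe7
body[1] sub  r2, r4, #28 -> r2=0x2a
body[2] sub  r4, r1, r5 -> r4=0x52
body[3] xor  r3, r3, r2 -> r3=0xbd
epilogue: pop r3=0x97, sp=0x8a
epilogue: pop r2=0x2b, sp=0x8b
prologue pushed ['r2', 'r3'] at ['0x8a', '0x89']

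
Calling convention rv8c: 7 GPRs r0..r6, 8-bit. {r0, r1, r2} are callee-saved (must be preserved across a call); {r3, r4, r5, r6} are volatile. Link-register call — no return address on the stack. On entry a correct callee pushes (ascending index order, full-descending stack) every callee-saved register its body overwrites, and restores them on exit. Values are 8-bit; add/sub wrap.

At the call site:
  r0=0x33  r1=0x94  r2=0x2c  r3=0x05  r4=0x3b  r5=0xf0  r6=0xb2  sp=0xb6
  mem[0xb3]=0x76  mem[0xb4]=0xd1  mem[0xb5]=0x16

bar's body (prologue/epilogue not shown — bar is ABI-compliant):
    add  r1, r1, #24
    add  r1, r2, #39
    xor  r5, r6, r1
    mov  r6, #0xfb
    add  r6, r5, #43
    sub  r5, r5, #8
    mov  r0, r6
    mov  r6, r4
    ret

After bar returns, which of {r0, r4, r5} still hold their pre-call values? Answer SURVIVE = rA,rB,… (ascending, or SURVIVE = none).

SURVIVE = r0,r4

prologue: push r0 → mem[0xb5]=0x33, sp=0xb5
prologue: push r1 → mem[0xb4]=0x94, sp=0xb4
body[0] add  r1, r1, #24 → r1=0xac
body[1] add  r1, r2, #39 → r1=0x53
body[2] xor  r5, r6, r1 → r5=0xe1
body[3] mov  r6, #0xfb → r6=0xfb
body[4] add  r6, r5, #43 → r6=0x0c
body[5] sub  r5, r5, #8 → r5=0xd9
body[6] mov  r0, r6 → r0=0x0c
body[7] mov  r6, r4 → r6=0x3b
epilogue: pop r1=0x94, sp=0xb5
epilogue: pop r0=0x33, sp=0xb6
r0: callee-saved, written=True
r4: caller-saved, written=False
r5: caller-saved, written=True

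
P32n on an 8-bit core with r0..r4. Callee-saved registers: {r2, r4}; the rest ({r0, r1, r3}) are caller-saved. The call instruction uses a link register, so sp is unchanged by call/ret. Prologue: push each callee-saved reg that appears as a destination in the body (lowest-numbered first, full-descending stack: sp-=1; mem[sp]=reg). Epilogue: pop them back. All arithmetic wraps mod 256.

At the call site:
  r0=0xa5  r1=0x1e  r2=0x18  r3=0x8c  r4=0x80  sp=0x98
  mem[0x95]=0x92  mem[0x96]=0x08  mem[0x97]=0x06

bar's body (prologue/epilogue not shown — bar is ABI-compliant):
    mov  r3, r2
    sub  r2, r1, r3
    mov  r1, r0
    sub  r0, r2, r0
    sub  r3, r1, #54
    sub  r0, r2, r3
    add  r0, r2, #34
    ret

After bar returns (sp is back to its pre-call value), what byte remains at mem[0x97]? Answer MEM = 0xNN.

prologue: push r2 → mem[0x97]=0x18, sp=0x97
body[0] mov  r3, r2 → r3=0x18
body[1] sub  r2, r1, r3 → r2=0x06
body[2] mov  r1, r0 → r1=0xa5
body[3] sub  r0, r2, r0 → r0=0x61
body[4] sub  r3, r1, #54 → r3=0x6f
body[5] sub  r0, r2, r3 → r0=0x97
body[6] add  r0, r2, #34 → r0=0x28
epilogue: pop r2=0x18, sp=0x98
prologue pushed ['r2'] at ['0x97']

MEM = 0x18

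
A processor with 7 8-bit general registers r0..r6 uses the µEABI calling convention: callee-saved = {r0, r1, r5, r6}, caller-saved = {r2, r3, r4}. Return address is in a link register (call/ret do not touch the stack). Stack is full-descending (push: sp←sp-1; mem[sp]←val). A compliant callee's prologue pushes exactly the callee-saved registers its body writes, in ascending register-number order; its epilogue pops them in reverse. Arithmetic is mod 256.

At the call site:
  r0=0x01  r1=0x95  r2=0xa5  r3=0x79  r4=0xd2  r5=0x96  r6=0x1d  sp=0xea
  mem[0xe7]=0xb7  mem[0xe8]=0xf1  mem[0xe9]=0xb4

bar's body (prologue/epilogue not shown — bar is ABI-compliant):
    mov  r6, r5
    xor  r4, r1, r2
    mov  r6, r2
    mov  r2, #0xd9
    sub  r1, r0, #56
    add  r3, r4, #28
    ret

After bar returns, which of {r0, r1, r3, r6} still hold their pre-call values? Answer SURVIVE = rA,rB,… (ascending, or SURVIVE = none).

prologue: push r1 → mem[0xe9]=0x95, sp=0xe9
prologue: push r6 → mem[0xe8]=0x1d, sp=0xe8
body[0] mov  r6, r5 → r6=0x96
body[1] xor  r4, r1, r2 → r4=0x30
body[2] mov  r6, r2 → r6=0xa5
body[3] mov  r2, #0xd9 → r2=0xd9
body[4] sub  r1, r0, #56 → r1=0xc9
body[5] add  r3, r4, #28 → r3=0x4c
epilogue: pop r6=0x1d, sp=0xe9
epilogue: pop r1=0x95, sp=0xea
r0: callee-saved, written=False
r1: callee-saved, written=True
r3: caller-saved, written=True
r6: callee-saved, written=True

SURVIVE = r0,r1,r6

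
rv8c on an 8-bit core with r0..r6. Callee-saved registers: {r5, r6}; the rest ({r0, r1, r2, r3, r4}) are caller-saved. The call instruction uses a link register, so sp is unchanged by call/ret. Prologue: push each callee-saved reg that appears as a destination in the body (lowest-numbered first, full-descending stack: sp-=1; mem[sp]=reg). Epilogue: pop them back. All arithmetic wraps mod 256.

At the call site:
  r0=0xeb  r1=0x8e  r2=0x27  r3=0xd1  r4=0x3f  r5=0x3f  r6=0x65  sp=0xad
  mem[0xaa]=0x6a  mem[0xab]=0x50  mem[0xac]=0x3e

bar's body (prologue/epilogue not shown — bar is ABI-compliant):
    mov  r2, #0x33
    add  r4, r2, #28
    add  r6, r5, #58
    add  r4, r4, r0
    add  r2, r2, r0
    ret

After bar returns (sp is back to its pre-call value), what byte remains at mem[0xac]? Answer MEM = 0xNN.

MEM = 0x65

prologue: push r6 → mem[0xac]=0x65, sp=0xac
body[0] mov  r2, #0x33 → r2=0x33
body[1] add  r4, r2, #28 → r4=0x4f
body[2] add  r6, r5, #58 → r6=0x79
body[3] add  r4, r4, r0 → r4=0x3a
body[4] add  r2, r2, r0 → r2=0x1e
epilogue: pop r6=0x65, sp=0xad
prologue pushed ['r6'] at ['0xac']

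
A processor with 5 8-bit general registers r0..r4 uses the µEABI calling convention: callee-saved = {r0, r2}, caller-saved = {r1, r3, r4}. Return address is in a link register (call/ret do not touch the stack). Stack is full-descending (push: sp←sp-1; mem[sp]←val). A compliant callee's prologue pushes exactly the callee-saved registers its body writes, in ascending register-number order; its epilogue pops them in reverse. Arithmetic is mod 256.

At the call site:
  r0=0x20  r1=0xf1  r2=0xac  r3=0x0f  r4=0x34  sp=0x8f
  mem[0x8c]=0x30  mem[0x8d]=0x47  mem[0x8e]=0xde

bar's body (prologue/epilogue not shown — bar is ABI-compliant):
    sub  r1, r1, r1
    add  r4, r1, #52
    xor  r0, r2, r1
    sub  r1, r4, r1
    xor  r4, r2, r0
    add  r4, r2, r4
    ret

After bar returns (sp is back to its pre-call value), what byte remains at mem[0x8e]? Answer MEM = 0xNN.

prologue: push r0 → mem[0x8e]=0x20, sp=0x8e
body[0] sub  r1, r1, r1 → r1=0x00
body[1] add  r4, r1, #52 → r4=0x34
body[2] xor  r0, r2, r1 → r0=0xac
body[3] sub  r1, r4, r1 → r1=0x34
body[4] xor  r4, r2, r0 → r4=0x00
body[5] add  r4, r2, r4 → r4=0xac
epilogue: pop r0=0x20, sp=0x8f
prologue pushed ['r0'] at ['0x8e']

MEM = 0x20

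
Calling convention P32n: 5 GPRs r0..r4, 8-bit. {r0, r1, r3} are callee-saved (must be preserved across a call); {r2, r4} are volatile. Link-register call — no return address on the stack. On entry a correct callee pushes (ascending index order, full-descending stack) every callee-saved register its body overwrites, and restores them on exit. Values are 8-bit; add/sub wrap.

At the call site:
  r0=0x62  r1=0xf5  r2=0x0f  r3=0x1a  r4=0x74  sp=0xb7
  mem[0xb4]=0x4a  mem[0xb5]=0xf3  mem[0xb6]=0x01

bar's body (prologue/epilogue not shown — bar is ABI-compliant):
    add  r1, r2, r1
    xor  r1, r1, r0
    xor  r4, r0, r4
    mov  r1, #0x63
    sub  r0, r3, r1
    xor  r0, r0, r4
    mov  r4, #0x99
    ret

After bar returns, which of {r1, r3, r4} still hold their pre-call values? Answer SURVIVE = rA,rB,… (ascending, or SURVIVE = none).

prologue: push r0 -> mem[0xb6]=0x62, sp=0xb6
prologue: push r1 -> mem[0xb5]=0xf5, sp=0xb5
body[0] add  r1, r2, r1 -> r1=0x04
body[1] xor  r1, r1, r0 -> r1=0x66
body[2] xor  r4, r0, r4 -> r4=0x16
body[3] mov  r1, #0x63 -> r1=0x63
body[4] sub  r0, r3, r1 -> r0=0xb7
body[5] xor  r0, r0, r4 -> r0=0xa1
body[6] mov  r4, #0x99 -> r4=0x99
epilogue: pop r1=0xf5, sp=0xb6
epilogue: pop r0=0x62, sp=0xb7
r1: callee-saved, written=True
r3: callee-saved, written=False
r4: caller-saved, written=True

SURVIVE = r1,r3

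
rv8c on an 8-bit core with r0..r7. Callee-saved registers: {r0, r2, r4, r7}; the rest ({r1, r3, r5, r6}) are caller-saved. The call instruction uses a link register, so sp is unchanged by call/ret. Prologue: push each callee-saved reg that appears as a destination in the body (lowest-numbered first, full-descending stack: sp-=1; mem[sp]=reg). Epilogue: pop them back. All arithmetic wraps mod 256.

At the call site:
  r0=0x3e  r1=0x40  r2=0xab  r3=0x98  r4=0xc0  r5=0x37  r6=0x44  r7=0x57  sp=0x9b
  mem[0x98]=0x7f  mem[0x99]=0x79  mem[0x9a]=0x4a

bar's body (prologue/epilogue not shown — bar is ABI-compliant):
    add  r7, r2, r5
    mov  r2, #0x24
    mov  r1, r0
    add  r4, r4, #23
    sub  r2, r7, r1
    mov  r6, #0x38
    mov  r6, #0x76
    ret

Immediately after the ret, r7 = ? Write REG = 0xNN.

prologue: push r2 -> mem[0x9a]=0xab, sp=0x9a
prologue: push r4 -> mem[0x99]=0xc0, sp=0x99
prologue: push r7 -> mem[0x98]=0x57, sp=0x98
body[0] add  r7, r2, r5 -> r7=0xe2
body[1] mov  r2, #0x24 -> r2=0x24
body[2] mov  r1, r0 -> r1=0x3e
body[3] add  r4, r4, #23 -> r4=0xd7
body[4] sub  r2, r7, r1 -> r2=0xa4
body[5] mov  r6, #0x38 -> r6=0x38
body[6] mov  r6, #0x76 -> r6=0x76
epilogue: pop r7=0x57, sp=0x99
epilogue: pop r4=0xc0, sp=0x9a
epilogue: pop r2=0xab, sp=0x9b
r7 is callee-saved -> restored

REG = 0x57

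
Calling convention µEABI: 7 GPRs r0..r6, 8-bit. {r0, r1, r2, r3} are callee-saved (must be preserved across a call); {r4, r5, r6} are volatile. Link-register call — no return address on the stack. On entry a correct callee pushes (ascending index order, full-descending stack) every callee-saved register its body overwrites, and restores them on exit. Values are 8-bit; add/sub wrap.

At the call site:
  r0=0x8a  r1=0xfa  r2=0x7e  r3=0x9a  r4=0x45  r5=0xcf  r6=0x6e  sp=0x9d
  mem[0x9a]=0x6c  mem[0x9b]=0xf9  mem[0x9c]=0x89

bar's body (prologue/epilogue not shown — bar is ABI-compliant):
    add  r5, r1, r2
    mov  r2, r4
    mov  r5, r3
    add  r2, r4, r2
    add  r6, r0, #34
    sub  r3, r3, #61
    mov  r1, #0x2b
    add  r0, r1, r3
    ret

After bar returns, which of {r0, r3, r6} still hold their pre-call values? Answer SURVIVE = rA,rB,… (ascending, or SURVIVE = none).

prologue: push r0 -> mem[0x9c]=0x8a, sp=0x9c
prologue: push r1 -> mem[0x9b]=0xfa, sp=0x9b
prologue: push r2 -> mem[0x9a]=0x7e, sp=0x9a
prologue: push r3 -> mem[0x99]=0x9a, sp=0x99
body[0] add  r5, r1, r2 -> r5=0x78
body[1] mov  r2, r4 -> r2=0x45
body[2] mov  r5, r3 -> r5=0x9a
body[3] add  r2, r4, r2 -> r2=0x8a
body[4] add  r6, r0, #34 -> r6=0xac
body[5] sub  r3, r3, #61 -> r3=0x5d
body[6] mov  r1, #0x2b -> r1=0x2b
body[7] add  r0, r1, r3 -> r0=0x88
epilogue: pop r3=0x9a, sp=0x9a
epilogue: pop r2=0x7e, sp=0x9b
epilogue: pop r1=0xfa, sp=0x9c
epilogue: pop r0=0x8a, sp=0x9d
r0: callee-saved, written=True
r3: callee-saved, written=True
r6: caller-saved, written=True

SURVIVE = r0,r3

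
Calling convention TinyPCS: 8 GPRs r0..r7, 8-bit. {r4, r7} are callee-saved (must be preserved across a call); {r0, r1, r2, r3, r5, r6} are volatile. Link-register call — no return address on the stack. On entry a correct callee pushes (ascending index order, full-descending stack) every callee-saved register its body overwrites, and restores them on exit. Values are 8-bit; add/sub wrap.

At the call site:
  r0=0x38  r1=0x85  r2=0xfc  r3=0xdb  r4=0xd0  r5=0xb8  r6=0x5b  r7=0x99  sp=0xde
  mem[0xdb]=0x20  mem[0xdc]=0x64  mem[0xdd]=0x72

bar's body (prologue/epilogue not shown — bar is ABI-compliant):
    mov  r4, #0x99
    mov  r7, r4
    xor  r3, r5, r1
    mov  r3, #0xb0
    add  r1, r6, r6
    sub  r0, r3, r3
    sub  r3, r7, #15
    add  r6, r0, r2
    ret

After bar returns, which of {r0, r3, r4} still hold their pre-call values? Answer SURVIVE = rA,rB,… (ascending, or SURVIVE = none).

SURVIVE = r4

prologue: push r4 → mem[0xdd]=0xd0, sp=0xdd
prologue: push r7 → mem[0xdc]=0x99, sp=0xdc
body[0] mov  r4, #0x99 → r4=0x99
body[1] mov  r7, r4 → r7=0x99
body[2] xor  r3, r5, r1 → r3=0x3d
body[3] mov  r3, #0xb0 → r3=0xb0
body[4] add  r1, r6, r6 → r1=0xb6
body[5] sub  r0, r3, r3 → r0=0x00
body[6] sub  r3, r7, #15 → r3=0x8a
body[7] add  r6, r0, r2 → r6=0xfc
epilogue: pop r7=0x99, sp=0xdd
epilogue: pop r4=0xd0, sp=0xde
r0: caller-saved, written=True
r3: caller-saved, written=True
r4: callee-saved, written=True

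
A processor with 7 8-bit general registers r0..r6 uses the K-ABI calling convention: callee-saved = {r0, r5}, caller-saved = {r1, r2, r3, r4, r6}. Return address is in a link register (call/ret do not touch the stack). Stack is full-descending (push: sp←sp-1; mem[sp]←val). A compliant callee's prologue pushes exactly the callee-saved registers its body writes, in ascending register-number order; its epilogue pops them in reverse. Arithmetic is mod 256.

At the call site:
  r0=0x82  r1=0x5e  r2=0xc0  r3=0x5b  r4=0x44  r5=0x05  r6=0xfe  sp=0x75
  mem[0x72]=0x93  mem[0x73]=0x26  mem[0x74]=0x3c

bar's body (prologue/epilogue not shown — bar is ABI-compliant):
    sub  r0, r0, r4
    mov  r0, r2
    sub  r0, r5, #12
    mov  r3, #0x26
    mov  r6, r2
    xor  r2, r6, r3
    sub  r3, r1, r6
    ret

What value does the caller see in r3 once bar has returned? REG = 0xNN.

REG = 0x9e

prologue: push r0 → mem[0x74]=0x82, sp=0x74
body[0] sub  r0, r0, r4 → r0=0x3e
body[1] mov  r0, r2 → r0=0xc0
body[2] sub  r0, r5, #12 → r0=0xf9
body[3] mov  r3, #0x26 → r3=0x26
body[4] mov  r6, r2 → r6=0xc0
body[5] xor  r2, r6, r3 → r2=0xe6
body[6] sub  r3, r1, r6 → r3=0x9e
epilogue: pop r0=0x82, sp=0x75
r3 is caller-saved → body value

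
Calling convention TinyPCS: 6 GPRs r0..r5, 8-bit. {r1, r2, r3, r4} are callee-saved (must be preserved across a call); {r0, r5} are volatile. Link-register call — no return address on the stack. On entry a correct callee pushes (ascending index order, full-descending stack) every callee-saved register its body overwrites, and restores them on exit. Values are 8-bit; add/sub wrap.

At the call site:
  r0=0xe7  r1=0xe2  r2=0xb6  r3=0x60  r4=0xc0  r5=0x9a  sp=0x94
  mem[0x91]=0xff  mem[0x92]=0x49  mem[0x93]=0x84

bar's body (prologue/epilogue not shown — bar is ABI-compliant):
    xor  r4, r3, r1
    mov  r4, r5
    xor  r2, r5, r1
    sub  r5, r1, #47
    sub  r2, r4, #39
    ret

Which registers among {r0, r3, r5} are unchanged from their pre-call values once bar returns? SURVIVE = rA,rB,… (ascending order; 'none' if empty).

prologue: push r2 → mem[0x93]=0xb6, sp=0x93
prologue: push r4 → mem[0x92]=0xc0, sp=0x92
body[0] xor  r4, r3, r1 → r4=0x82
body[1] mov  r4, r5 → r4=0x9a
body[2] xor  r2, r5, r1 → r2=0x78
body[3] sub  r5, r1, #47 → r5=0xb3
body[4] sub  r2, r4, #39 → r2=0x73
epilogue: pop r4=0xc0, sp=0x93
epilogue: pop r2=0xb6, sp=0x94
r0: caller-saved, written=False
r3: callee-saved, written=False
r5: caller-saved, written=True

SURVIVE = r0,r3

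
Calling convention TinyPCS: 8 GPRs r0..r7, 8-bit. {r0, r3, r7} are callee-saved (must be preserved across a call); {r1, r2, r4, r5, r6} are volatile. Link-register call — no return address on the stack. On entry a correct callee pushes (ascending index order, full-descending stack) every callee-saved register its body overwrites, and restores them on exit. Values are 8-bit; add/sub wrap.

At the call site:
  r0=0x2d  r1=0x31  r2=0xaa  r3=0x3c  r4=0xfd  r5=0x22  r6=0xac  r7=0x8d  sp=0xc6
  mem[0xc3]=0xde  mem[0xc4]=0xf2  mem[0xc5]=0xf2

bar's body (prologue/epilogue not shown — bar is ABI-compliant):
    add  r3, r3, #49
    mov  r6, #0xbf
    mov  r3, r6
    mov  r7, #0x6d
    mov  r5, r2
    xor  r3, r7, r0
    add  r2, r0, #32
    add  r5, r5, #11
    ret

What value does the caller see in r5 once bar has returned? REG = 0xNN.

REG = 0xb5

prologue: push r3 → mem[0xc5]=0x3c, sp=0xc5
prologue: push r7 → mem[0xc4]=0x8d, sp=0xc4
body[0] add  r3, r3, #49 → r3=0x6d
body[1] mov  r6, #0xbf → r6=0xbf
body[2] mov  r3, r6 → r3=0xbf
body[3] mov  r7, #0x6d → r7=0x6d
body[4] mov  r5, r2 → r5=0xaa
body[5] xor  r3, r7, r0 → r3=0x40
body[6] add  r2, r0, #32 → r2=0x4d
body[7] add  r5, r5, #11 → r5=0xb5
epilogue: pop r7=0x8d, sp=0xc5
epilogue: pop r3=0x3c, sp=0xc6
r5 is caller-saved → body value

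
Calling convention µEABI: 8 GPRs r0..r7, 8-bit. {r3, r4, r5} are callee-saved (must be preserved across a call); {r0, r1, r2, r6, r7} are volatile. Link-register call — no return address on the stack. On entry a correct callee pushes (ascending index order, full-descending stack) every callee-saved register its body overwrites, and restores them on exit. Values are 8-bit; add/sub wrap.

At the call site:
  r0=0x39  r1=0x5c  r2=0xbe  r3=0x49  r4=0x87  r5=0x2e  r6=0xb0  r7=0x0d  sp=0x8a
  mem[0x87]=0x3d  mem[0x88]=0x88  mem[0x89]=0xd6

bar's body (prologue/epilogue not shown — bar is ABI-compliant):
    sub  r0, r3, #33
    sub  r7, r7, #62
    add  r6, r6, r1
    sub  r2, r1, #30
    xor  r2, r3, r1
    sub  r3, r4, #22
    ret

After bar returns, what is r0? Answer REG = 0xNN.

prologue: push r3 -> mem[0x89]=0x49, sp=0x89
body[0] sub  r0, r3, #33 -> r0=0x28
body[1] sub  r7, r7, #62 -> r7=0xcf
body[2] add  r6, r6, r1 -> r6=0x0c
body[3] sub  r2, r1, #30 -> r2=0x3e
body[4] xor  r2, r3, r1 -> r2=0x15
body[5] sub  r3, r4, #22 -> r3=0x71
epilogue: pop r3=0x49, sp=0x8a
r0 is caller-saved -> body value

REG = 0x28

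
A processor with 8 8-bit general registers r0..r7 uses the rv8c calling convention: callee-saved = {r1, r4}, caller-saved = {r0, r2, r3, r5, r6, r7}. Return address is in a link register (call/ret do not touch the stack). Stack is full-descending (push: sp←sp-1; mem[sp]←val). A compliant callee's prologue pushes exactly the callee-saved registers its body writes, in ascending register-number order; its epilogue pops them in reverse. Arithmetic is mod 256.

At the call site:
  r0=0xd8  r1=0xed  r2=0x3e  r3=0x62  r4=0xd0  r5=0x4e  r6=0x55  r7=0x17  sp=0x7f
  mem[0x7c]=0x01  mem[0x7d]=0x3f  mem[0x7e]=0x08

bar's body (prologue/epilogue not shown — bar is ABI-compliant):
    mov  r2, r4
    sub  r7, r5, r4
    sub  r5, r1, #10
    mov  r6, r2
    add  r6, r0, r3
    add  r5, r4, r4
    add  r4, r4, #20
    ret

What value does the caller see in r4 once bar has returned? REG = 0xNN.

prologue: push r4 → mem[0x7e]=0xd0, sp=0x7e
body[0] mov  r2, r4 → r2=0xd0
body[1] sub  r7, r5, r4 → r7=0x7e
body[2] sub  r5, r1, #10 → r5=0xe3
body[3] mov  r6, r2 → r6=0xd0
body[4] add  r6, r0, r3 → r6=0x3a
body[5] add  r5, r4, r4 → r5=0xa0
body[6] add  r4, r4, #20 → r4=0xe4
epilogue: pop r4=0xd0, sp=0x7f
r4 is callee-saved → restored

REG = 0xd0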